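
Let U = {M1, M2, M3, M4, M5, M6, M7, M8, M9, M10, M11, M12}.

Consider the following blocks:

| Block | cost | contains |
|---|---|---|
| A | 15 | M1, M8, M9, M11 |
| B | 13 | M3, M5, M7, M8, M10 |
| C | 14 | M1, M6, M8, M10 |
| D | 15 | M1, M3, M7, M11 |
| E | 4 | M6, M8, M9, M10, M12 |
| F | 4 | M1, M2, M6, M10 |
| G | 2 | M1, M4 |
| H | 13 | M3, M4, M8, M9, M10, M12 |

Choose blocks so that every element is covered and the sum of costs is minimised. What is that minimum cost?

38

B, D, E, F, G together cover every element (B ∪ D ∪ E ∪ F ∪ G = {M1, M2, M3, M4, M5, M6, M7, M8, M9, M10, M11, M12}); total cost 13 + 15 + 4 + 4 + 2 = 38.
No covering selection has total cost below 38.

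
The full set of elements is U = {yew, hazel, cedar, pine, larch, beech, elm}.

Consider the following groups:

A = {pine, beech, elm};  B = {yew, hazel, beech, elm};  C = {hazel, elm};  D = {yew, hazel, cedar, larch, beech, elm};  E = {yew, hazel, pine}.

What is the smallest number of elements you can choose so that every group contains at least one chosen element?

2

Take H = {yew, elm}. Each listed group contains at least one of these, so H is a hitting set of size 2.
No single element lies in every group, so at least 2 are needed and 2 is optimal.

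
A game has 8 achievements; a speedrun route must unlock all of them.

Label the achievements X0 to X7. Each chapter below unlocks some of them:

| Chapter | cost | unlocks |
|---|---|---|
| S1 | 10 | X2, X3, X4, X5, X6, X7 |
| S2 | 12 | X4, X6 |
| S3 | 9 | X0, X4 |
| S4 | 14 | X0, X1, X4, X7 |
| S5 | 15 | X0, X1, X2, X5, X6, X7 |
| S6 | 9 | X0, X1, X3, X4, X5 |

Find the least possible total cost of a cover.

19

S1, S6 together cover every achievement (S1 ∪ S6 = {X0, X1, X2, X3, X4, X5, X6, X7}); total cost 10 + 9 = 19.
No covering selection has total cost below 19.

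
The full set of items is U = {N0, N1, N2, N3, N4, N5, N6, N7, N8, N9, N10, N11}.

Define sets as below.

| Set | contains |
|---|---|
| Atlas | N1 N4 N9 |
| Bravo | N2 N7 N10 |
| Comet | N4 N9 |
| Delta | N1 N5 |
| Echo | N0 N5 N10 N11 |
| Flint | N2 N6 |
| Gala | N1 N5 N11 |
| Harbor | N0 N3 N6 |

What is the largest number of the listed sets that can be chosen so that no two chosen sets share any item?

Bravo, Comet, Delta, Harbor are pairwise disjoint (Bravo={N2,N7,N10}; Comet={N4,N9}; Delta={N1,N5}; Harbor={N0,N3,N6}).
Every remaining set overlaps one of these, and no 5 of the listed sets are pairwise disjoint, so 4 is the maximum.

4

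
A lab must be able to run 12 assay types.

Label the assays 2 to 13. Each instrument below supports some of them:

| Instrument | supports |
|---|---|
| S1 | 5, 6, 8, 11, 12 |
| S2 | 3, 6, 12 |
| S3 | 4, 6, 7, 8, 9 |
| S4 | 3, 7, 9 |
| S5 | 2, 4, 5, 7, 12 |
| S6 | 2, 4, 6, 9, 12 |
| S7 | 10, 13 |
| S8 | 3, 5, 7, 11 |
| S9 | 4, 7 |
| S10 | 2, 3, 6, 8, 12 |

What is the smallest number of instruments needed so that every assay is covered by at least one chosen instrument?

Take {S3, S6, S7, S8}. Their union is {2, 3, 4, 5, 6, 7, 8, 9, 10, 11, 12, 13}, which is all 12 assays.
No 3 of the 10 instruments cover everything (all 120 combinations miss at least one assay), so 4 is optimal.

4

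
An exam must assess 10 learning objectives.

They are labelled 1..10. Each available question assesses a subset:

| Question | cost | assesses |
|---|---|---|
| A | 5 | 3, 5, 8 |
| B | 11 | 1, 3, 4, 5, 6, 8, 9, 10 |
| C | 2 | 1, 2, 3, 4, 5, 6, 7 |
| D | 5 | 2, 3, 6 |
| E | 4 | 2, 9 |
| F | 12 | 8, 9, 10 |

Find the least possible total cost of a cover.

13

B, C together cover every objective (B ∪ C = {1, 2, 3, 4, 5, 6, 7, 8, 9, 10}); total cost 11 + 2 = 13.
No covering selection has total cost below 13.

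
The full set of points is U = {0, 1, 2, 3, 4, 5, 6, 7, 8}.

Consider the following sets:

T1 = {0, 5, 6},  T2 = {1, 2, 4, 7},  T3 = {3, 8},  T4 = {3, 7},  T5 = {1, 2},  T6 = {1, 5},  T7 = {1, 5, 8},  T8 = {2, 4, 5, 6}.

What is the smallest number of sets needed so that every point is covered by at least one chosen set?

T1 and T2 and T3 together: T1 ∪ T2 ∪ T3 = {0, 1, 2, 3, 4, 5, 6, 7, 8} — every point is covered.
Each set has at most 4 points, and 2·4 = 8 < 9 — so at least 3 sets are needed, and 3 is optimal.

3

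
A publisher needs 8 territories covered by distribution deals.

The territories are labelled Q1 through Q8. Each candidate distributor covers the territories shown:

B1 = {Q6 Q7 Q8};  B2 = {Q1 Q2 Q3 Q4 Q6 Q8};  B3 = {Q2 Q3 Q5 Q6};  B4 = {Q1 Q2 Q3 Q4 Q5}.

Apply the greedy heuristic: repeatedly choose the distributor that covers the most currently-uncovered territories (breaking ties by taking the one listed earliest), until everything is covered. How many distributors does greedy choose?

Greedy: pick B2 (covers 6 new) → pick B1 (covers 1 new) → pick B3 (covers 1 new). Total picks: 3.
(The true minimum cover uses only 2 distributors, so greedy is not optimal here.)

3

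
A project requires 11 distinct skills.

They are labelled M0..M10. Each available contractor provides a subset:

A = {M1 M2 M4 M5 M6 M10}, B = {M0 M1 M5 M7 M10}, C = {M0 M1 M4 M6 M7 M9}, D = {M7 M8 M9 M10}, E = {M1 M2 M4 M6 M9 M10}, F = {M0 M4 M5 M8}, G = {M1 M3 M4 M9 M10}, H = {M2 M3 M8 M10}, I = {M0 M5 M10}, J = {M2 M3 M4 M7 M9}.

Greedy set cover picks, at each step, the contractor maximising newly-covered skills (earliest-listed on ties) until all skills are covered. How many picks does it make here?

3

Greedy: pick A (covers 6 new) → pick C (covers 3 new) → pick H (covers 2 new). Total picks: 3.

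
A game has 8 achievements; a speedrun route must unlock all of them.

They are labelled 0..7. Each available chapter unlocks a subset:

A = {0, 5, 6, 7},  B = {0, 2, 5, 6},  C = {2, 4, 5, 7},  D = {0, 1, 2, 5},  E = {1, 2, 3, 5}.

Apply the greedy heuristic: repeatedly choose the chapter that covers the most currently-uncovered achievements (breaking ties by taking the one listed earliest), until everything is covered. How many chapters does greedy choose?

Greedy: pick A (covers 4 new) → pick E (covers 3 new) → pick C (covers 1 new). Total picks: 3.

3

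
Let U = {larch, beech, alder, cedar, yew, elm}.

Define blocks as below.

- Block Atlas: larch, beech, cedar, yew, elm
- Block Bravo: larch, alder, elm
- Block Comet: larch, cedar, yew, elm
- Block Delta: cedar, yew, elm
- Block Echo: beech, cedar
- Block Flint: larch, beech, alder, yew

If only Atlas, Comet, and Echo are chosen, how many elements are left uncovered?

1

Union of Atlas, Comet, Echo = {larch, beech, cedar, yew, elm}.
Not covered: alder — 1 element.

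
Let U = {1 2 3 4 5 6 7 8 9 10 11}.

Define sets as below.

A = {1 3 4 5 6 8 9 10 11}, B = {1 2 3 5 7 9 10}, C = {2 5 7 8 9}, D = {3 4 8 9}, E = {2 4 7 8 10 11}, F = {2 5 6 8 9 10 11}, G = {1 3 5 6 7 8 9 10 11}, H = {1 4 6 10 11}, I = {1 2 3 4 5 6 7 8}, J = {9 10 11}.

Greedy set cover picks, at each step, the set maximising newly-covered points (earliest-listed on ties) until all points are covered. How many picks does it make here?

2

Greedy: pick A (covers 9 new) → pick B (covers 2 new). Total picks: 2.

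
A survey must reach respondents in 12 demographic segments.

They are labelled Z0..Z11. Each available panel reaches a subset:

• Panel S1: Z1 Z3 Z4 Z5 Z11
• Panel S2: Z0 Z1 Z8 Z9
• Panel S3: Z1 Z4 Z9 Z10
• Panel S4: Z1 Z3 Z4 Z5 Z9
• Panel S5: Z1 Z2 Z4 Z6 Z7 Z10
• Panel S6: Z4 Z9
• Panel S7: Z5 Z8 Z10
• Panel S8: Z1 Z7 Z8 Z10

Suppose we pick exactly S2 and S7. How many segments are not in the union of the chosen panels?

6

Union of S2, S7 = {Z0, Z1, Z5, Z8, Z9, Z10}.
Not covered: Z2, Z3, Z4, Z6, Z7, Z11 — 6 segments.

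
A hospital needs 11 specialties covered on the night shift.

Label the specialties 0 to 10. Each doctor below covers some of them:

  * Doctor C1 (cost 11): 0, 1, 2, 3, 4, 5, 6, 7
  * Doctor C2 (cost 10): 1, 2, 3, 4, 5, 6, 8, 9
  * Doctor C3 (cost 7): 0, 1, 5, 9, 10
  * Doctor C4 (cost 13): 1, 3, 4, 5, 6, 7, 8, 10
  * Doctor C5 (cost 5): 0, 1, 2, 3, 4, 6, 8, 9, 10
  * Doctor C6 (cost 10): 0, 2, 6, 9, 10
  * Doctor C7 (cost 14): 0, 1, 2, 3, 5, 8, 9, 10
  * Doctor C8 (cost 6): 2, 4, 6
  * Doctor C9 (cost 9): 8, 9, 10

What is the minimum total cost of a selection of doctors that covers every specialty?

16

C1, C5 together cover every specialty (C1 ∪ C5 = {0, 1, 2, 3, 4, 5, 6, 7, 8, 9, 10}); total cost 11 + 5 = 16.
No covering selection has total cost below 16.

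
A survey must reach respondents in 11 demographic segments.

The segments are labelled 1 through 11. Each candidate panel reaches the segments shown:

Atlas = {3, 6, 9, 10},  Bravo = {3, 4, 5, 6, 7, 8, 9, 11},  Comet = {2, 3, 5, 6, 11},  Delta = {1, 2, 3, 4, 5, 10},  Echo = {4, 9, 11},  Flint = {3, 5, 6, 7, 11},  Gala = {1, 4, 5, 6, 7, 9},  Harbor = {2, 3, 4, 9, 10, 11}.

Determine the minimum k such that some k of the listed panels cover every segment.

Take {Bravo, Delta}. Their union is {1, 2, 3, 4, 5, 6, 7, 8, 9, 10, 11}, which is all 11 segments.
No single panel has all 11 segments (the largest, Bravo, has 8), so 2 is optimal.

2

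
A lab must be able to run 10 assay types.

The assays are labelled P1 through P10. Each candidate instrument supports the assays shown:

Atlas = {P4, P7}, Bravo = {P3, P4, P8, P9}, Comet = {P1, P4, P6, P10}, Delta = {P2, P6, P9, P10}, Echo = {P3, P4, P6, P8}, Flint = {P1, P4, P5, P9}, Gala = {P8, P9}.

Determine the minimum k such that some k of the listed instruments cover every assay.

Atlas and Delta and Echo and Flint together: Atlas ∪ Delta ∪ Echo ∪ Flint = {P1, P2, P3, P4, P5, P6, P7, P8, P9, P10} — every assay is covered.
No 3 of the 7 instruments cover everything (all 35 combinations miss at least one assay), so 4 is optimal.

4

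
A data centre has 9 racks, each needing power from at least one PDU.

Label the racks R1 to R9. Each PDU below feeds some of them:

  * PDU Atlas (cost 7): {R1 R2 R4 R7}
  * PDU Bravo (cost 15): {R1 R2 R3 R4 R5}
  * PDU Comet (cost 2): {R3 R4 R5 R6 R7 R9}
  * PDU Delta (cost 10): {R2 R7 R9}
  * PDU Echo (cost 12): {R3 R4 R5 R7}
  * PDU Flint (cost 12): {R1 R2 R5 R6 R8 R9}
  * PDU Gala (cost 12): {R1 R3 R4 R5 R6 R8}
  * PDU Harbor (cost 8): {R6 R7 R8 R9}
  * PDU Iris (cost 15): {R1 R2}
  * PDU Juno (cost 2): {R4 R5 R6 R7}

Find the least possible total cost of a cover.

14

Comet, Flint together cover every rack (Comet ∪ Flint = {R1, R2, R3, R4, R5, R6, R7, R8, R9}); total cost 2 + 12 = 14.
The greedy pick Comet, Atlas, Harbor costs 17; no covering selection beats 14.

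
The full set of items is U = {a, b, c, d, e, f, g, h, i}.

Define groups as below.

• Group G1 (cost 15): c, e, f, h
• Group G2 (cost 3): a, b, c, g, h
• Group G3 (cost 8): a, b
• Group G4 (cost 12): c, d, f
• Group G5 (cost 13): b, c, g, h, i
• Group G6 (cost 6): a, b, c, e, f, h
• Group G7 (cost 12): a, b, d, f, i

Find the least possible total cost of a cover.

G2, G6, G7 together cover every item (G2 ∪ G6 ∪ G7 = {a, b, c, d, e, f, g, h, i}); total cost 3 + 6 + 12 = 21.
No covering selection has total cost below 21.

21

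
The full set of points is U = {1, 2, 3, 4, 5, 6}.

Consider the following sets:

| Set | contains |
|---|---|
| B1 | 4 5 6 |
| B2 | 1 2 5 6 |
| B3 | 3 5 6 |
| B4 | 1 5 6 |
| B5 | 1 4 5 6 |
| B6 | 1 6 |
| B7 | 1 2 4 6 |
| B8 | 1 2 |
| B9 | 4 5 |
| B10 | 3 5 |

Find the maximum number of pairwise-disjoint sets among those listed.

B1, B8 are pairwise disjoint (B1={4,5,6}; B8={1,2}).
Every remaining set overlaps one of these, and no 3 of the listed sets are pairwise disjoint, so 2 is the maximum.

2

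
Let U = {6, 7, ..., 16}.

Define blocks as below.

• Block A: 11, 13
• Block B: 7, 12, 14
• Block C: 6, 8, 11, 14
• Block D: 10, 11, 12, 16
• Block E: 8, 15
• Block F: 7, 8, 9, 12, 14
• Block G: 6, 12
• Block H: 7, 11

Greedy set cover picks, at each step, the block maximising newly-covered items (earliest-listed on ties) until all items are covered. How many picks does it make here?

Greedy: pick F (covers 5 new) → pick D (covers 3 new) → pick A (covers 1 new) → pick C (covers 1 new) → pick E (covers 1 new). Total picks: 5.

5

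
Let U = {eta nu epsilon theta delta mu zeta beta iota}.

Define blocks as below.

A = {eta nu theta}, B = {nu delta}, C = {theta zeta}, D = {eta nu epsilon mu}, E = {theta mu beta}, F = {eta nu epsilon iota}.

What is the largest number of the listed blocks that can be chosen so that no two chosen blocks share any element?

E, F are pairwise disjoint (E={theta,mu,beta}; F={eta,nu,epsilon,iota}).
Every remaining block overlaps one of these, and no 3 of the listed blocks are pairwise disjoint, so 2 is the maximum.

2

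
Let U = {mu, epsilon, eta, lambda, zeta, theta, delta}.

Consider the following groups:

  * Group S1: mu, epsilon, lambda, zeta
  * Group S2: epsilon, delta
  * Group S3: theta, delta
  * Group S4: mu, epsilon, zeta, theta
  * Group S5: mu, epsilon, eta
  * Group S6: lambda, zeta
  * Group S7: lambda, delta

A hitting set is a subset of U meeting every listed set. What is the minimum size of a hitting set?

The 3 elements {epsilon, lambda, delta} hit every group.
The groups S3, S5, S6 are pairwise disjoint, so any hitting set needs a separate element for each — at least 3. Hence 3 is optimal.

3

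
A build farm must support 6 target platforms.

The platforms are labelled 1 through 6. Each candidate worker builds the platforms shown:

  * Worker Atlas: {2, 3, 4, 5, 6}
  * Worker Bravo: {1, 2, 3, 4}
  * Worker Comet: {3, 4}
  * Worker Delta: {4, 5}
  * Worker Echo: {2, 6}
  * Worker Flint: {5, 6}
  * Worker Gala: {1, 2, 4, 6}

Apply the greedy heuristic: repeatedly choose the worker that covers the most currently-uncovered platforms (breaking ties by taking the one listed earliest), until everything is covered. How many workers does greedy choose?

2

Greedy: pick Atlas (covers 5 new) → pick Bravo (covers 1 new). Total picks: 2.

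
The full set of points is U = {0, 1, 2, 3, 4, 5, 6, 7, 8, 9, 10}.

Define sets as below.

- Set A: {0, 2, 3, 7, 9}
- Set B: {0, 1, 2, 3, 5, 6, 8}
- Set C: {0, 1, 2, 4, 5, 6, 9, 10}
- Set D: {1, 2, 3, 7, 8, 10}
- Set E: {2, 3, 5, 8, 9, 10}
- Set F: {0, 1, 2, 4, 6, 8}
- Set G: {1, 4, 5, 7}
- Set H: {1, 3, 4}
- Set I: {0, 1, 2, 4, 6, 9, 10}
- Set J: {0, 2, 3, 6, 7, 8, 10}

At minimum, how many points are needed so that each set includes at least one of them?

2

Take T = {1, 3}. Each listed set contains at least one of these, so T is a hitting set of size 2.
No single point lies in every set, so at least 2 are needed and 2 is optimal.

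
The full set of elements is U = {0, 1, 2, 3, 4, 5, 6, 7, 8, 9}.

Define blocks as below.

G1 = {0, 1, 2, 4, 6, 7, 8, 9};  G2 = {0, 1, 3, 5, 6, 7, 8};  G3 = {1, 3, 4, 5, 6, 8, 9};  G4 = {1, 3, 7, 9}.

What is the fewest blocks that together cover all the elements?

2

G1 and G2 cover everything between them: the union {0, 1, 2, 3, 4, 5, 6, 7, 8, 9} is all of U.
No single block has all 10 elements (the largest, G1, has 8), so 2 is optimal.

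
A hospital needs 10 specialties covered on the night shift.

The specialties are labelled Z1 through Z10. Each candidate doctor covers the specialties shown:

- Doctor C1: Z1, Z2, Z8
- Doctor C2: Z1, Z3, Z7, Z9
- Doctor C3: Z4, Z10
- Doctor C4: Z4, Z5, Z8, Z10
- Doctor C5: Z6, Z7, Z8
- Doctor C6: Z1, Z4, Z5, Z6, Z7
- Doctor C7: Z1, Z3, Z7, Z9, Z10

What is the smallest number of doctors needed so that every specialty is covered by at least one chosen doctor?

C1 and C6 and C7 together: C1 ∪ C6 ∪ C7 = {Z1, Z2, Z3, Z4, Z5, Z6, Z7, Z8, Z9, Z10} — every specialty is covered.
Only C1 contains Z2, so C1 is forced; the remaining 7 specialties need at least 2 more doctors (each remaining doctor adds at most 4) — so at least 3 doctors are needed, and 3 is optimal.

3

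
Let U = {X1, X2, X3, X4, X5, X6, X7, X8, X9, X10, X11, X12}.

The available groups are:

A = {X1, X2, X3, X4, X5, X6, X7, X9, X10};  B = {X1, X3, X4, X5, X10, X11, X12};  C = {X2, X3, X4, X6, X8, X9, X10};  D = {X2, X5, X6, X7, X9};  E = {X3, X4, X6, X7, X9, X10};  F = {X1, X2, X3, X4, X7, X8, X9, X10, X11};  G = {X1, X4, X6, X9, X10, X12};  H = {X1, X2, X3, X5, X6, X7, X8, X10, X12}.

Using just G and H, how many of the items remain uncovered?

1

Union of G, H = {X1, X2, X3, X4, X5, X6, X7, X8, X9, X10, X12}.
Not covered: X11 — 1 item.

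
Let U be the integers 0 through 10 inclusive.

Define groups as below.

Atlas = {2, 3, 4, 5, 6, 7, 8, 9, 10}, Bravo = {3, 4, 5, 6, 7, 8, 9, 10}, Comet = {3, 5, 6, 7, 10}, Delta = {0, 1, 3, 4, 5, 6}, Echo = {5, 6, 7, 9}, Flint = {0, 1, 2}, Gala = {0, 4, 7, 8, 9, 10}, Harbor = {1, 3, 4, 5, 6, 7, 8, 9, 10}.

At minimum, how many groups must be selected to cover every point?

Bravo and Flint together: Bravo ∪ Flint = {0, 1, 2, 3, 4, 5, 6, 7, 8, 9, 10} — every point is covered.
No single group has all 11 points (the largest, Atlas, has 9), so 2 is optimal.

2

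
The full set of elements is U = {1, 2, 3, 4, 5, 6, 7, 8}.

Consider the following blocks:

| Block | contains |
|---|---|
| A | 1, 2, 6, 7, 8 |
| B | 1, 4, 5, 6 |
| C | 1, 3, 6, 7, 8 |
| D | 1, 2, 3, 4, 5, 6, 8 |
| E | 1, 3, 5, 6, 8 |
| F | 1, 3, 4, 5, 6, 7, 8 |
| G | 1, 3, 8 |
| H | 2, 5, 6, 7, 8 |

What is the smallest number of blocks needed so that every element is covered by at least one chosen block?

2

A and F cover everything between them: the union {1, 2, 3, 4, 5, 6, 7, 8} is all of U.
No single block has all 8 elements (the largest, D, has 7), so 2 is optimal.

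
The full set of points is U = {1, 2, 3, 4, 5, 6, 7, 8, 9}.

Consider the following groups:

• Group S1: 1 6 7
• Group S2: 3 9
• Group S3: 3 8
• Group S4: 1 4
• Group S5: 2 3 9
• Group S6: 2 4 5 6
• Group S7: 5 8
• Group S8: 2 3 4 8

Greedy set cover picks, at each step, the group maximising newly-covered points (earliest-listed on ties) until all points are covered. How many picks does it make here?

4

Greedy: pick S6 (covers 4 new) → pick S1 (covers 2 new) → pick S2 (covers 2 new) → pick S3 (covers 1 new). Total picks: 4.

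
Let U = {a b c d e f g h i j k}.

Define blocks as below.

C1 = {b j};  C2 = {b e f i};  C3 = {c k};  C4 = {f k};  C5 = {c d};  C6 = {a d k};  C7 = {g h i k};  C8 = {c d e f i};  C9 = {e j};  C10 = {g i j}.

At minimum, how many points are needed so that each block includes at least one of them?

4

T = {c, i, j, k} meets every block (each contains at least one member of T), and |T| = 4.
No choice of 3 points meets every block, so 4 is the minimum.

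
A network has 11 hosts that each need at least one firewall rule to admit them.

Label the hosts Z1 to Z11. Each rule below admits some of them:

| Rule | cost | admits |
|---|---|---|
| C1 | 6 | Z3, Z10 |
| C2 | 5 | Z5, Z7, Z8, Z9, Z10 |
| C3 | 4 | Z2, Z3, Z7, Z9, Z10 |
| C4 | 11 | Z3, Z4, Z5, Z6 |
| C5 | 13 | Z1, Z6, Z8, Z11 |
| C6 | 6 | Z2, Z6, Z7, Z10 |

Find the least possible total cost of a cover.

C3, C4, C5 together cover every host (C3 ∪ C4 ∪ C5 = {Z1, Z2, Z3, Z4, Z5, Z6, Z7, Z8, Z9, Z10, Z11}); total cost 4 + 11 + 13 = 28.
The greedy pick C3, C2, C5, C4 costs 33; no covering selection beats 28.

28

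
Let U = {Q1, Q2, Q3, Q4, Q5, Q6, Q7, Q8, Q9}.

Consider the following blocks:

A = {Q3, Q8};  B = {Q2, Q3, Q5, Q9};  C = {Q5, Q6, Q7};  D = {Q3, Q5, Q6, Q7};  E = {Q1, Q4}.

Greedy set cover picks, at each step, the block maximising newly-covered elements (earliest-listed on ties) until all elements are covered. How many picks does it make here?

4

Greedy: pick B (covers 4 new) → pick C (covers 2 new) → pick E (covers 2 new) → pick A (covers 1 new). Total picks: 4.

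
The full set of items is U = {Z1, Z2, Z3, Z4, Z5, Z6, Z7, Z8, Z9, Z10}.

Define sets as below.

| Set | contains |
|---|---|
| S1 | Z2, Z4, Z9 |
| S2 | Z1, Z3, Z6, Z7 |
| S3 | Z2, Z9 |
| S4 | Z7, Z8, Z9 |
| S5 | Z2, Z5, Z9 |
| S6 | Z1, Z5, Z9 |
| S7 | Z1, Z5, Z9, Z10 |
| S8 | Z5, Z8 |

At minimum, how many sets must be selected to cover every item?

4

S1 and S2 and S4 and S7 together: S1 ∪ S2 ∪ S4 ∪ S7 = {Z1, Z2, Z3, Z4, Z5, Z6, Z7, Z8, Z9, Z10} — every item is covered.
No 3 of the 8 sets cover everything (all 56 combinations miss at least one item), so 4 is optimal.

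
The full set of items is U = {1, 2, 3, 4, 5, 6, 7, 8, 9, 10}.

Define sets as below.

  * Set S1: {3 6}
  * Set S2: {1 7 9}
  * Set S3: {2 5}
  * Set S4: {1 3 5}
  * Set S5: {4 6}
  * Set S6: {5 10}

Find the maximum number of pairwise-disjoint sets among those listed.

S2, S5, S6 are pairwise disjoint (S2={1,7,9}; S5={4,6}; S6={5,10}).
Every remaining set overlaps one of these, and no 4 of the listed sets are pairwise disjoint, so 3 is the maximum.

3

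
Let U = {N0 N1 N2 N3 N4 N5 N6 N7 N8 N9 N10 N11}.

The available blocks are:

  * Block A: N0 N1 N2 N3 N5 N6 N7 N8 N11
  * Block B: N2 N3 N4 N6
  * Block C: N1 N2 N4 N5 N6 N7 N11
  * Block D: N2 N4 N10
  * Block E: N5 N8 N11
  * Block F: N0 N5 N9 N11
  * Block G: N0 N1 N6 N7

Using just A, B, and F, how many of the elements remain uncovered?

1

Union of A, B, F = {N0, N1, N2, N3, N4, N5, N6, N7, N8, N9, N11}.
Not covered: N10 — 1 element.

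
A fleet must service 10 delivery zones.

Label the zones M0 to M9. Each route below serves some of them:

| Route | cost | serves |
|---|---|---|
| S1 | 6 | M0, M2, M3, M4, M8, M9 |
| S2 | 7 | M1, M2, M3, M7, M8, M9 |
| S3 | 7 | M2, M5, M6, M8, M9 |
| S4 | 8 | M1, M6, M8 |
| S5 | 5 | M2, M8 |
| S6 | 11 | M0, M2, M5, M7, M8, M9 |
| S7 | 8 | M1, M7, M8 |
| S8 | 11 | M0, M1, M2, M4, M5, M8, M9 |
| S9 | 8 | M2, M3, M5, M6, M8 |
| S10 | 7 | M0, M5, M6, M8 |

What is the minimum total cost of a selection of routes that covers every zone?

20

S1, S2, S3 together cover every zone (S1 ∪ S2 ∪ S3 = {M0, M1, M2, M3, M4, M5, M6, M7, M8, M9}); total cost 6 + 7 + 7 = 20.
No covering selection has total cost below 20.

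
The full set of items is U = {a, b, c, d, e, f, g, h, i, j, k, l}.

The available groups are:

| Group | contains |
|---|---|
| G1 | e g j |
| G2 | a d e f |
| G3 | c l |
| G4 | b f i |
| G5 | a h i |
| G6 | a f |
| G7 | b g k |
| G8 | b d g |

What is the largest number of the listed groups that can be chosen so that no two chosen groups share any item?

3

G2, G3, G7 are pairwise disjoint (G2={a,d,e,f}; G3={c,l}; G7={b,g,k}).
Every remaining group overlaps one of these, and no 4 of the listed groups are pairwise disjoint, so 3 is the maximum.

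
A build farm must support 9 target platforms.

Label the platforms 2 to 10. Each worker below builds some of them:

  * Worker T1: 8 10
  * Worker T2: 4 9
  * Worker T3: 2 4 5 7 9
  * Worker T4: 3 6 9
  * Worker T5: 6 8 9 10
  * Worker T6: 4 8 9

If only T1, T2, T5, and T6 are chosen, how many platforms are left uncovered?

4

Union of T1, T2, T5, T6 = {4, 6, 8, 9, 10}.
Not covered: 2, 3, 5, 7 — 4 platforms.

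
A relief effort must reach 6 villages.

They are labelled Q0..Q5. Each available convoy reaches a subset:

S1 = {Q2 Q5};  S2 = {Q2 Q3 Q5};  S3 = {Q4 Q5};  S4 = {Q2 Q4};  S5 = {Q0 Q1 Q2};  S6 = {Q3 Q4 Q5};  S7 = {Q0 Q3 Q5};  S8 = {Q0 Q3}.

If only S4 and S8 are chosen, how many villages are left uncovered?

2

Union of S4, S8 = {Q0, Q2, Q3, Q4}.
Not covered: Q1, Q5 — 2 villages.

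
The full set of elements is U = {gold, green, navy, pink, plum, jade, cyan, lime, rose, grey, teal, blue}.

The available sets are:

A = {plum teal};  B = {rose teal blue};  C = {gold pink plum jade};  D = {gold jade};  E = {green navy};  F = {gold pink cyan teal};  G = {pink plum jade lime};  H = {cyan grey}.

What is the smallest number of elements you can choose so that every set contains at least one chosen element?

T = {green, jade, cyan, teal} meets every set (each contains at least one member of T), and |T| = 4.
The sets A, D, E, H are pairwise disjoint, so any hitting set needs a separate element for each — at least 4. Hence 4 is optimal.

4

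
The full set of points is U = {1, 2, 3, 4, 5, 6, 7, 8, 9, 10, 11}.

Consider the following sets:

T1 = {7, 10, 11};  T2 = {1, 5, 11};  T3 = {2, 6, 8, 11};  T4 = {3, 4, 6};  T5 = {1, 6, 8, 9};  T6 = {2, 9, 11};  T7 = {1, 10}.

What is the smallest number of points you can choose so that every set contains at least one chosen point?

3

H = {1, 6, 11} meets every set (each contains at least one member of H), and |H| = 3.
The sets T4, T6, T7 are pairwise disjoint, so any hitting set needs a separate point for each — at least 3. Hence 3 is optimal.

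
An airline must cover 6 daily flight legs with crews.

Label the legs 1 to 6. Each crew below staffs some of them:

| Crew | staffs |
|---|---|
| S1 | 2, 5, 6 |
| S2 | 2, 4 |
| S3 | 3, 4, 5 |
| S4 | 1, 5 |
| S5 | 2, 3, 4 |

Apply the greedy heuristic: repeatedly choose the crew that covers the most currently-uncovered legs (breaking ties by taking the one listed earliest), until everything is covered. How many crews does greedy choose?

3

Greedy: pick S1 (covers 3 new) → pick S3 (covers 2 new) → pick S4 (covers 1 new). Total picks: 3.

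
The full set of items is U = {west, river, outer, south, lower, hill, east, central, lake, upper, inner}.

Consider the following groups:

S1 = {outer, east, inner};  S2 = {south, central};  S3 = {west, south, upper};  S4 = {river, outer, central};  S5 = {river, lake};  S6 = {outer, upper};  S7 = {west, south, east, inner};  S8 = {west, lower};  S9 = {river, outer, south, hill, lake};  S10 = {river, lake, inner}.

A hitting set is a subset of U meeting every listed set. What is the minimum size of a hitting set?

4

Take H = {river, outer, south, lower}. Each listed group contains at least one of these, so H is a hitting set of size 4.
The groups S1, S2, S5, S8 are pairwise disjoint, so any hitting set needs a separate item for each — at least 4. Hence 4 is optimal.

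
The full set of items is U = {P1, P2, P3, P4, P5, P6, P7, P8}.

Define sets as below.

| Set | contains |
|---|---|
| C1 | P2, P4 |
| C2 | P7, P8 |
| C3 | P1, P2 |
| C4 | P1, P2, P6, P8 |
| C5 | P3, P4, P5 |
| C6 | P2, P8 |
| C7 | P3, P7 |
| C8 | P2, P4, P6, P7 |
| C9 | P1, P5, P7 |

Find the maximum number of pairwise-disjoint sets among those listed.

C2, C3, C5 are pairwise disjoint (C2={P7,P8}; C3={P1,P2}; C5={P3,P4,P5}).
Every remaining set overlaps one of these, and no 4 of the listed sets are pairwise disjoint, so 3 is the maximum.

3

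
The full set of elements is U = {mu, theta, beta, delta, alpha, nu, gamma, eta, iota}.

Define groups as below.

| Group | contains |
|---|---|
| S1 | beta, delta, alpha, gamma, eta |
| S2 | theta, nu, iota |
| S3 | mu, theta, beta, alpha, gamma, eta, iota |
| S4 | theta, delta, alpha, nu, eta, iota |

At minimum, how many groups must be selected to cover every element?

Take {S3, S4}. Their union is {mu, theta, beta, delta, alpha, nu, gamma, eta, iota}, which is all 9 elements.
No single group has all 9 elements (the largest, S3, has 7), so 2 is optimal.

2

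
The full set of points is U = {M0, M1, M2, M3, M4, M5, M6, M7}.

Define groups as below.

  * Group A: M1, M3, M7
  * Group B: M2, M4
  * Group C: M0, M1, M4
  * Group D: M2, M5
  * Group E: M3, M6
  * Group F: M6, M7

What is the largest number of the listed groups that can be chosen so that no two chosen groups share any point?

3

C, D, E are pairwise disjoint (C={M0,M1,M4}; D={M2,M5}; E={M3,M6}).
Every remaining group overlaps one of these, and no 4 of the listed groups are pairwise disjoint, so 3 is the maximum.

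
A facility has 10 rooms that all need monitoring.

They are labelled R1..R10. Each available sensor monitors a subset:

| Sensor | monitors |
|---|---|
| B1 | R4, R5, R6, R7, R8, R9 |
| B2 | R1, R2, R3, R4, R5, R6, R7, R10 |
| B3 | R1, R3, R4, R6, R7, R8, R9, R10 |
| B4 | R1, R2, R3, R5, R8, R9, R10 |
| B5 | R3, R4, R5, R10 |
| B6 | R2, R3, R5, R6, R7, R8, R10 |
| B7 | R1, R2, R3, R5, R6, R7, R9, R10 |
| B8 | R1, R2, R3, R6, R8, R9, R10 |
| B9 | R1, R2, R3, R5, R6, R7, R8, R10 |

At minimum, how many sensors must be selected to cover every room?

B3 and B7 together: B3 ∪ B7 = {R1, R2, R3, R4, R5, R6, R7, R8, R9, R10} — every room is covered.
No single sensor has all 10 rooms (the largest, B2, has 8), so 2 is optimal.

2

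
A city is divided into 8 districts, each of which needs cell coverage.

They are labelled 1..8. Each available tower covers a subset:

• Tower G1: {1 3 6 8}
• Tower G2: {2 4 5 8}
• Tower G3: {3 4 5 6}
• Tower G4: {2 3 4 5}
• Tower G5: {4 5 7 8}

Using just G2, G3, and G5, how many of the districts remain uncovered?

1

Union of G2, G3, G5 = {2, 3, 4, 5, 6, 7, 8}.
Not covered: 1 — 1 district.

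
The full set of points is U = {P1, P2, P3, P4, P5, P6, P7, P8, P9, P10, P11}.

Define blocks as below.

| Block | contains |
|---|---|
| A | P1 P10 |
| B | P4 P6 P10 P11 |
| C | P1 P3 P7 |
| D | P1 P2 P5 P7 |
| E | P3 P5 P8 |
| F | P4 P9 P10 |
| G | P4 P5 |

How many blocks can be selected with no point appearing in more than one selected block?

B, E are pairwise disjoint (B={P4,P6,P10,P11}; E={P3,P5,P8}).
Every remaining block overlaps one of these, and no 3 of the listed blocks are pairwise disjoint, so 2 is the maximum.

2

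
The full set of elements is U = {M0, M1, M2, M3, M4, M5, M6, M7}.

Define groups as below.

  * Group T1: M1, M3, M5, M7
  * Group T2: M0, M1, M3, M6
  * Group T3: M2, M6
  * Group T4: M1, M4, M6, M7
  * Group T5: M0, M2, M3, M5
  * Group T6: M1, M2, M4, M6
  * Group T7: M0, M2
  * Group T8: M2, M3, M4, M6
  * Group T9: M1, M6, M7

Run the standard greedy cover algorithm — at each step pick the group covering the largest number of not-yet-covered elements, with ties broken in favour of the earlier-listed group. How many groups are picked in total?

Greedy: pick T1 (covers 4 new) → pick T6 (covers 3 new) → pick T2 (covers 1 new). Total picks: 3.
(The true minimum cover uses only 2 groups, so greedy is not optimal here.)

3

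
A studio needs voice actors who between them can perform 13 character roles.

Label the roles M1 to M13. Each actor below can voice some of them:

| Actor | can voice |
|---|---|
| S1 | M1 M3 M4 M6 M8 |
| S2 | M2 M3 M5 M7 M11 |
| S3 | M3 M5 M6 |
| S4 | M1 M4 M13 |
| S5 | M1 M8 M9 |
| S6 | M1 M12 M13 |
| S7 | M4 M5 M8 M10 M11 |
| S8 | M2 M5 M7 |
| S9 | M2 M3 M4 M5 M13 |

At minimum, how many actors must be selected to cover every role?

S1 and S2 and S5 and S6 and S7 together: S1 ∪ S2 ∪ S5 ∪ S6 ∪ S7 = {M1, M2, M3, M4, M5, M6, M7, M8, M9, M10, M11, M12, M13} — every role is covered.
No 4 of the 9 actors cover everything (all 126 combinations miss at least one role), so 5 is optimal.

5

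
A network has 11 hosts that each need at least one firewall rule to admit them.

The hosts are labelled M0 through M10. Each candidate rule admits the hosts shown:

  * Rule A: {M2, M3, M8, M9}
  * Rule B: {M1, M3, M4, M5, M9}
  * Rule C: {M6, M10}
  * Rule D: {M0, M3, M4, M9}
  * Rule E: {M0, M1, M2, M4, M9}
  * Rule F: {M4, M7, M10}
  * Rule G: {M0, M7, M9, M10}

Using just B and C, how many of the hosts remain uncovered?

4

Union of B, C = {M1, M3, M4, M5, M6, M9, M10}.
Not covered: M0, M2, M7, M8 — 4 hosts.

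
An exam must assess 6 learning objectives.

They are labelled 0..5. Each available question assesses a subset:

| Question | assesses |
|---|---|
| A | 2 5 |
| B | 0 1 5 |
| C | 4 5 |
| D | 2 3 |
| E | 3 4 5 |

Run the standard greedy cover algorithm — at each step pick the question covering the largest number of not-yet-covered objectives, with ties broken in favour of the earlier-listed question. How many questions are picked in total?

3

Greedy: pick B (covers 3 new) → pick D (covers 2 new) → pick C (covers 1 new). Total picks: 3.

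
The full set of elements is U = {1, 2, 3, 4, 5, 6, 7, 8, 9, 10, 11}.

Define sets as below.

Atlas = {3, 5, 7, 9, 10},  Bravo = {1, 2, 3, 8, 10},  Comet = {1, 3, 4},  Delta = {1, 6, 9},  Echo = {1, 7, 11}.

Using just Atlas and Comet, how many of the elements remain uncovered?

4

Union of Atlas, Comet = {1, 3, 4, 5, 7, 9, 10}.
Not covered: 2, 6, 8, 11 — 4 elements.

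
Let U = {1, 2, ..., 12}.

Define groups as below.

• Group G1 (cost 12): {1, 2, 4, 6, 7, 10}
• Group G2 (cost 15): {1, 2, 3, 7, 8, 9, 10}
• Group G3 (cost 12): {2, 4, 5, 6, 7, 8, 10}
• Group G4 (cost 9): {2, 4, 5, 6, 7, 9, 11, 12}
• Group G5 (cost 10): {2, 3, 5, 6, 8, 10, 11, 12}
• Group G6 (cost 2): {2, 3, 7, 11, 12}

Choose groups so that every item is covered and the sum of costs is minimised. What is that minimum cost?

24

G2, G4 together cover every item (G2 ∪ G4 = {1, 2, 3, 4, 5, 6, 7, 8, 9, 10, 11, 12}); total cost 15 + 9 = 24.
The greedy pick G6, G4, G2 costs 26; no covering selection beats 24.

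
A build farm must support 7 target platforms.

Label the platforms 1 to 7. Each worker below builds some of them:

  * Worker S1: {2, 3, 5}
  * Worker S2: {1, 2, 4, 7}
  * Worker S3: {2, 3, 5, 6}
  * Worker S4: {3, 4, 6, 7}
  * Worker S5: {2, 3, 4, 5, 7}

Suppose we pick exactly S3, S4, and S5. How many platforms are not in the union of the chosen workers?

1

Union of S3, S4, S5 = {2, 3, 4, 5, 6, 7}.
Not covered: 1 — 1 platform.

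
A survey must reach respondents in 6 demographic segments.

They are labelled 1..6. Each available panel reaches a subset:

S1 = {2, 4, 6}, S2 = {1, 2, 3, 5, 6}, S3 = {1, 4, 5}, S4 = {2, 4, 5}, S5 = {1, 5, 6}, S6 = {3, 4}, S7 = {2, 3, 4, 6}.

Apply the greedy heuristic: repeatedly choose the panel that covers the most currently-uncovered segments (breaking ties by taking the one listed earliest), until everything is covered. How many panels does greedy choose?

2

Greedy: pick S2 (covers 5 new) → pick S1 (covers 1 new). Total picks: 2.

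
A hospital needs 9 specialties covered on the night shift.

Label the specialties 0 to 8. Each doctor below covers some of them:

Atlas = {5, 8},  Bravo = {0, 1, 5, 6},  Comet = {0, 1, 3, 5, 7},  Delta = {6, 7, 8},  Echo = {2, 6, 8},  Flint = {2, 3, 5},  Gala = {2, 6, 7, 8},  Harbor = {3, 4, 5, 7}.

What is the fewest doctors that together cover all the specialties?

3

Comet and Gala and Harbor together: Comet ∪ Gala ∪ Harbor = {0, 1, 2, 3, 4, 5, 6, 7, 8} — every specialty is covered.
Only Harbor contains 4, so Harbor is forced; the remaining 5 specialties need at least 2 more doctors (each remaining doctor adds at most 3) — so at least 3 doctors are needed, and 3 is optimal.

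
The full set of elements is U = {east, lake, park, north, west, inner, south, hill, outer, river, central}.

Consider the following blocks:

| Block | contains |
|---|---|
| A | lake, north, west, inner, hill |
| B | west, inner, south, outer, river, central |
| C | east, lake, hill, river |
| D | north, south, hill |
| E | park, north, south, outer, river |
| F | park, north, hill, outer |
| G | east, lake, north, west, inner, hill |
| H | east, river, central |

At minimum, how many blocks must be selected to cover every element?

Take {E, G, H}. Their union is {east, lake, park, north, west, inner, south, hill, outer, river, central}, which is all 11 elements.
No 2 of the 8 blocks cover everything (all 28 combinations miss at least one element), so 3 is optimal.

3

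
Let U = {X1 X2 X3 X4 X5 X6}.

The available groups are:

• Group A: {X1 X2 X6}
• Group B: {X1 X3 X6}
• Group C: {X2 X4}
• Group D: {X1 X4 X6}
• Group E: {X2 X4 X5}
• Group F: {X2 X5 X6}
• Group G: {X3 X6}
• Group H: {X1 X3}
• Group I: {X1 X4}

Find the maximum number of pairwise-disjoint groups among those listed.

C, H are pairwise disjoint (C={X2,X4}; H={X1,X3}).
Every remaining group overlaps one of these, and no 3 of the listed groups are pairwise disjoint, so 2 is the maximum.

2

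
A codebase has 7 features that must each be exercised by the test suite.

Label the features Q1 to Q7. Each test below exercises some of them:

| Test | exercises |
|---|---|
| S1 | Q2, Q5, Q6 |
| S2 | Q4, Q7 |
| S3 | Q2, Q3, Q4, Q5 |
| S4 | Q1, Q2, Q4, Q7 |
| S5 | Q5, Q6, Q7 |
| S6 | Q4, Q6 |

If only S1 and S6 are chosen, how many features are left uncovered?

Union of S1, S6 = {Q2, Q4, Q5, Q6}.
Not covered: Q1, Q3, Q7 — 3 features.

3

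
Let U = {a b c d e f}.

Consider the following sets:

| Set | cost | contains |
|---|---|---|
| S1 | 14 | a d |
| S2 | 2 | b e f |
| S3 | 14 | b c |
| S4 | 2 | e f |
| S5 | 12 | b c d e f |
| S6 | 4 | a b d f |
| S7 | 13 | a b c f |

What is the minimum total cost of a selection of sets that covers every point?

S5, S6 together cover every point (S5 ∪ S6 = {a, b, c, d, e, f}); total cost 12 + 4 = 16.
The greedy pick S2, S6, S5 costs 18; no covering selection beats 16.

16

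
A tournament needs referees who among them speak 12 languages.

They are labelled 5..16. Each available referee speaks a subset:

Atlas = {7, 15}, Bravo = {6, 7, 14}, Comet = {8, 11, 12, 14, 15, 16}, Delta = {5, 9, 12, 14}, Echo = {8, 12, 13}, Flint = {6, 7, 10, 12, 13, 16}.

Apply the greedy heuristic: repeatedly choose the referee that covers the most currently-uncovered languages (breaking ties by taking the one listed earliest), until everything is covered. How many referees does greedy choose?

3

Greedy: pick Comet (covers 6 new) → pick Flint (covers 4 new) → pick Delta (covers 2 new). Total picks: 3.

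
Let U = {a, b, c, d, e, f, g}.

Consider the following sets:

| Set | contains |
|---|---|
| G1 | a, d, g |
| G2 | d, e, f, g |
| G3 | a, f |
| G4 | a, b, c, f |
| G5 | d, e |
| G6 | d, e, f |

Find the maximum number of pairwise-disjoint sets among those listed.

2

G4, G5 are pairwise disjoint (G4={a,b,c,f}; G5={d,e}).
Every remaining set overlaps one of these, and no 3 of the listed sets are pairwise disjoint, so 2 is the maximum.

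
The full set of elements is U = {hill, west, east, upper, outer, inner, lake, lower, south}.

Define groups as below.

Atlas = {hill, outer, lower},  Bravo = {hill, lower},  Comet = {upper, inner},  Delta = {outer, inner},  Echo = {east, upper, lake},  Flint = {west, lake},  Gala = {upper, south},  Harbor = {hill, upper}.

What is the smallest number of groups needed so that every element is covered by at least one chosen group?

5

Bravo, Delta, Echo, Flint, and Gala cover everything between them: the union {hill, west, east, upper, outer, inner, lake, lower, south} is all of U.
No 4 of the 8 groups cover everything (all 70 combinations miss at least one element), so 5 is optimal.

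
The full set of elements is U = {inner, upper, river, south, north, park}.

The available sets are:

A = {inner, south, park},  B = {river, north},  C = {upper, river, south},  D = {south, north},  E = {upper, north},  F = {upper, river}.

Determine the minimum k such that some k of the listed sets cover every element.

3

Take {A, B, F}. Their union is {inner, upper, river, south, north, park}, which is all 6 elements.
Only A contains inner, so A is forced; the remaining 3 elements need at least 2 more sets (each remaining set adds at most 2) — so at least 3 sets are needed, and 3 is optimal.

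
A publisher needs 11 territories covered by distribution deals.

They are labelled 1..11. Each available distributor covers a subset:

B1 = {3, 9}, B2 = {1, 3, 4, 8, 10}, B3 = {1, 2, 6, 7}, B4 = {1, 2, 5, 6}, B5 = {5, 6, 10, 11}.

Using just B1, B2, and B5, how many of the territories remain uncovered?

2

Union of B1, B2, B5 = {1, 3, 4, 5, 6, 8, 9, 10, 11}.
Not covered: 2, 7 — 2 territories.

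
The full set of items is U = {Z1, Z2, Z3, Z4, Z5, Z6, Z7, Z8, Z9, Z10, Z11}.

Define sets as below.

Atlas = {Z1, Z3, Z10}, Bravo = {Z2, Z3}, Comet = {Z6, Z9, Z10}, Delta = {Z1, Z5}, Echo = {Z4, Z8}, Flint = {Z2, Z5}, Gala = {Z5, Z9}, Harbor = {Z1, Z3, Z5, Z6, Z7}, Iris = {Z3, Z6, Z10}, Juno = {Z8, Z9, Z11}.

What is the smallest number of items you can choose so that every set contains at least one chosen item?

4

The 4 items {Z3, Z5, Z6, Z8} hit every set.
The sets Bravo, Comet, Delta, Echo are pairwise disjoint, so any hitting set needs a separate item for each — at least 4. Hence 4 is optimal.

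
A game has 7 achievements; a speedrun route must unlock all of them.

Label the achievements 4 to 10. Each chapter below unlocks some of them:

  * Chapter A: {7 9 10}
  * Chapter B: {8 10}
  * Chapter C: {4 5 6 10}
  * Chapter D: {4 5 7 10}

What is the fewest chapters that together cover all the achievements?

3

A and B and C together: A ∪ B ∪ C = {4, 5, 6, 7, 8, 9, 10} — every achievement is covered.
Only C contains 6, so C is forced; the remaining 3 achievements need at least 2 more chapters (each remaining chapter adds at most 2) — so at least 3 chapters are needed, and 3 is optimal.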